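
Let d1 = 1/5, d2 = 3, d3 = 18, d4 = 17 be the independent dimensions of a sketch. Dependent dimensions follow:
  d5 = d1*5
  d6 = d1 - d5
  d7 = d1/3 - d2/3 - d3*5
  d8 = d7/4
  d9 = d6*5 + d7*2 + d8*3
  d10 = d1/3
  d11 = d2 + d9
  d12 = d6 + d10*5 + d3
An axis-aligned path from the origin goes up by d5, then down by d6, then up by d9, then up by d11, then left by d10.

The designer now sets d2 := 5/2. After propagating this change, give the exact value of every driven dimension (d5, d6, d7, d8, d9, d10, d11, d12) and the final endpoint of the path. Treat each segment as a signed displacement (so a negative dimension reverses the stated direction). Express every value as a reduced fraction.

d5 = 1
d6 = -4/5
d7 = -2723/30
d8 = -2723/120
d9 = -30433/120
d10 = 1/15
d11 = -30133/120
d12 = 263/15
endpoint = (-1/15, -6035/12)

Apply edit: d2 := 5/2
  d5 = d1*5 = 1
  d6 = d1 - d5 = -4/5
  d7 = d1/3 - d2/3 - d3*5 = -2723/30
  d8 = d7/4 = -2723/120
  d9 = d6*5 + d7*2 + d8*3 = -30433/120
  d10 = d1/3 = 1/15
  d11 = d2 + d9 = -30133/120
  d12 = d6 + d10*5 + d3 = 263/15
Walk from origin (0, 0):
  seg 1: up by d5 = 1 → (0, 1)
  seg 2: down by d6 = -4/5 → (0, 9/5)
  seg 3: up by d9 = -30433/120 → (0, -30217/120)
  seg 4: up by d11 = -30133/120 → (0, -6035/12)
  seg 5: left by d10 = 1/15 → (-1/15, -6035/12)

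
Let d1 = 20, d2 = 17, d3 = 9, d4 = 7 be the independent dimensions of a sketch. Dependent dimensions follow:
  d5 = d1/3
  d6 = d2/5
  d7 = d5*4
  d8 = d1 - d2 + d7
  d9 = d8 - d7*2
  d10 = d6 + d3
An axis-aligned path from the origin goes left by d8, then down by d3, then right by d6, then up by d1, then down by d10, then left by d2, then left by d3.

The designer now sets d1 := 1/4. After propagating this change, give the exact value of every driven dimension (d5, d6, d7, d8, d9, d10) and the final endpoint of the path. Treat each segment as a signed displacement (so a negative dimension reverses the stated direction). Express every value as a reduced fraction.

d5 = 1/12
d6 = 17/5
d7 = 1/3
d8 = -197/12
d9 = -205/12
d10 = 62/5
endpoint = (-371/60, -423/20)

Apply edit: d1 := 1/4
  d5 = d1/3 = 1/12
  d6 = d2/5 = 17/5
  d7 = d5*4 = 1/3
  d8 = d1 - d2 + d7 = -197/12
  d9 = d8 - d7*2 = -205/12
  d10 = d6 + d3 = 62/5
Walk from origin (0, 0):
  seg 1: left by d8 = -197/12 → (197/12, 0)
  seg 2: down by d3 = 9 → (197/12, -9)
  seg 3: right by d6 = 17/5 → (1189/60, -9)
  seg 4: up by d1 = 1/4 → (1189/60, -35/4)
  seg 5: down by d10 = 62/5 → (1189/60, -423/20)
  seg 6: left by d2 = 17 → (169/60, -423/20)
  seg 7: left by d3 = 9 → (-371/60, -423/20)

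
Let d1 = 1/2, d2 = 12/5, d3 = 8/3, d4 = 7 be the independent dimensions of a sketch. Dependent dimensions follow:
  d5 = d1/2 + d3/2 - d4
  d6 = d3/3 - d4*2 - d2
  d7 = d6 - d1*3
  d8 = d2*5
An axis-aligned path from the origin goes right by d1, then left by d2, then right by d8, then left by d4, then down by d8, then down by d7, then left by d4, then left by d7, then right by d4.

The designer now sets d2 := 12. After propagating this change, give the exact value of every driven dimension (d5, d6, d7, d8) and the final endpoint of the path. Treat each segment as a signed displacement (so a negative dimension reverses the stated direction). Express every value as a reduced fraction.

Apply edit: d2 := 12
  d5 = d1/2 + d3/2 - d4 = -65/12
  d6 = d3/3 - d4*2 - d2 = -226/9
  d7 = d6 - d1*3 = -479/18
  d8 = d2*5 = 60
Walk from origin (0, 0):
  seg 1: right by d1 = 1/2 → (1/2, 0)
  seg 2: left by d2 = 12 → (-23/2, 0)
  seg 3: right by d8 = 60 → (97/2, 0)
  seg 4: left by d4 = 7 → (83/2, 0)
  seg 5: down by d8 = 60 → (83/2, -60)
  seg 6: down by d7 = -479/18 → (83/2, -601/18)
  seg 7: left by d4 = 7 → (69/2, -601/18)
  seg 8: left by d7 = -479/18 → (550/9, -601/18)
  seg 9: right by d4 = 7 → (613/9, -601/18)

d5 = -65/12
d6 = -226/9
d7 = -479/18
d8 = 60
endpoint = (613/9, -601/18)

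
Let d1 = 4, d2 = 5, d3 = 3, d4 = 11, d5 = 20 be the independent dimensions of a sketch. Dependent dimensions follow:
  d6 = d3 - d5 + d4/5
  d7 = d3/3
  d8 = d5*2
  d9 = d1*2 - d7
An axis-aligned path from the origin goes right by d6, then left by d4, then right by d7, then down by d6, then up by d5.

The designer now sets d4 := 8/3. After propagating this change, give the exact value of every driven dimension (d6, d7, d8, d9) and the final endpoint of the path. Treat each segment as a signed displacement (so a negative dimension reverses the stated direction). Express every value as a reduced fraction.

Apply edit: d4 := 8/3
  d6 = d3 - d5 + d4/5 = -247/15
  d7 = d3/3 = 1
  d8 = d5*2 = 40
  d9 = d1*2 - d7 = 7
Walk from origin (0, 0):
  seg 1: right by d6 = -247/15 → (-247/15, 0)
  seg 2: left by d4 = 8/3 → (-287/15, 0)
  seg 3: right by d7 = 1 → (-272/15, 0)
  seg 4: down by d6 = -247/15 → (-272/15, 247/15)
  seg 5: up by d5 = 20 → (-272/15, 547/15)

d6 = -247/15
d7 = 1
d8 = 40
d9 = 7
endpoint = (-272/15, 547/15)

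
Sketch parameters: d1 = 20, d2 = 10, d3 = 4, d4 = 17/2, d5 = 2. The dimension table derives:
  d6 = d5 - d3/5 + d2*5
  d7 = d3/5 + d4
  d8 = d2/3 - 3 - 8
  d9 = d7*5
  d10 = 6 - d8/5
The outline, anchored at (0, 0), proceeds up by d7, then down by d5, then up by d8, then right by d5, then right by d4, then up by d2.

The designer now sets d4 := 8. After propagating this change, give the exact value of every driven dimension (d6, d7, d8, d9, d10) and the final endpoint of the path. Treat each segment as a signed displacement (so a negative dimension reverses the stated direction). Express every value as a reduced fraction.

d6 = 256/5
d7 = 44/5
d8 = -23/3
d9 = 44
d10 = 113/15
endpoint = (10, 137/15)

Apply edit: d4 := 8
  d6 = d5 - d3/5 + d2*5 = 256/5
  d7 = d3/5 + d4 = 44/5
  d8 = d2/3 - 3 - 8 = -23/3
  d9 = d7*5 = 44
  d10 = 6 - d8/5 = 113/15
Walk from origin (0, 0):
  seg 1: up by d7 = 44/5 → (0, 44/5)
  seg 2: down by d5 = 2 → (0, 34/5)
  seg 3: up by d8 = -23/3 → (0, -13/15)
  seg 4: right by d5 = 2 → (2, -13/15)
  seg 5: right by d4 = 8 → (10, -13/15)
  seg 6: up by d2 = 10 → (10, 137/15)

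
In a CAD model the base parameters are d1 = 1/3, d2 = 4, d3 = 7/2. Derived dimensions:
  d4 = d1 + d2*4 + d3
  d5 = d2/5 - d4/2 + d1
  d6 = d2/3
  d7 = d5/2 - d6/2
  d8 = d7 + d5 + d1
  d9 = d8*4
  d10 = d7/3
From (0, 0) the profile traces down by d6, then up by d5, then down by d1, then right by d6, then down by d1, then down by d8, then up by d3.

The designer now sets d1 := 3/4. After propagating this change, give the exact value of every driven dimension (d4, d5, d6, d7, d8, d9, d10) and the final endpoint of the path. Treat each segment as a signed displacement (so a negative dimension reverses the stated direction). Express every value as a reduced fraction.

d4 = 81/4
d5 = -343/40
d6 = 4/3
d7 = -1189/240
d8 = -3067/240
d9 = -3067/60
d10 = -1189/720
endpoint = (4/3, 1169/240)

Apply edit: d1 := 3/4
  d4 = d1 + d2*4 + d3 = 81/4
  d5 = d2/5 - d4/2 + d1 = -343/40
  d6 = d2/3 = 4/3
  d7 = d5/2 - d6/2 = -1189/240
  d8 = d7 + d5 + d1 = -3067/240
  d9 = d8*4 = -3067/60
  d10 = d7/3 = -1189/720
Walk from origin (0, 0):
  seg 1: down by d6 = 4/3 → (0, -4/3)
  seg 2: up by d5 = -343/40 → (0, -1189/120)
  seg 3: down by d1 = 3/4 → (0, -1279/120)
  seg 4: right by d6 = 4/3 → (4/3, -1279/120)
  seg 5: down by d1 = 3/4 → (4/3, -1369/120)
  seg 6: down by d8 = -3067/240 → (4/3, 329/240)
  seg 7: up by d3 = 7/2 → (4/3, 1169/240)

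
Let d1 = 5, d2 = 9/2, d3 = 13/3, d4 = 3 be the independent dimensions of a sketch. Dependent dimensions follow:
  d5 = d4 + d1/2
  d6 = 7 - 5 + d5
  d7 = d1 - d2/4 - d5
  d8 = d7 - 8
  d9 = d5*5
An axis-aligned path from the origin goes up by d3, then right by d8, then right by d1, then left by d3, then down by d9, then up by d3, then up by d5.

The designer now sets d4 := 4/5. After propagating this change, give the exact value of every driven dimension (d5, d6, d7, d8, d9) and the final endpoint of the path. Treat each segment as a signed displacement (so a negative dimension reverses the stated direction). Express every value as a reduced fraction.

d5 = 33/10
d6 = 53/10
d7 = 23/40
d8 = -297/40
d9 = 33/2
endpoint = (-811/120, -68/15)

Apply edit: d4 := 4/5
  d5 = d4 + d1/2 = 33/10
  d6 = 7 - 5 + d5 = 53/10
  d7 = d1 - d2/4 - d5 = 23/40
  d8 = d7 - 8 = -297/40
  d9 = d5*5 = 33/2
Walk from origin (0, 0):
  seg 1: up by d3 = 13/3 → (0, 13/3)
  seg 2: right by d8 = -297/40 → (-297/40, 13/3)
  seg 3: right by d1 = 5 → (-97/40, 13/3)
  seg 4: left by d3 = 13/3 → (-811/120, 13/3)
  seg 5: down by d9 = 33/2 → (-811/120, -73/6)
  seg 6: up by d3 = 13/3 → (-811/120, -47/6)
  seg 7: up by d5 = 33/10 → (-811/120, -68/15)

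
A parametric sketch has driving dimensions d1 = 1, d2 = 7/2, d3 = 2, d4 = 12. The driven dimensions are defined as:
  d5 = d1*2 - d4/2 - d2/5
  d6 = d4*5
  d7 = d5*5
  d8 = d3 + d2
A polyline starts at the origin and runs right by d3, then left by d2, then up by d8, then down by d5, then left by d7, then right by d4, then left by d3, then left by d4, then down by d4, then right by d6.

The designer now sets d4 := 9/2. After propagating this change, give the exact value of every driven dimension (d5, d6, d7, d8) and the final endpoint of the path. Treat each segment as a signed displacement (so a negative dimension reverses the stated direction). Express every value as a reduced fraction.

d5 = -19/20
d6 = 45/2
d7 = -19/4
d8 = 11/2
endpoint = (95/4, 39/20)

Apply edit: d4 := 9/2
  d5 = d1*2 - d4/2 - d2/5 = -19/20
  d6 = d4*5 = 45/2
  d7 = d5*5 = -19/4
  d8 = d3 + d2 = 11/2
Walk from origin (0, 0):
  seg 1: right by d3 = 2 → (2, 0)
  seg 2: left by d2 = 7/2 → (-3/2, 0)
  seg 3: up by d8 = 11/2 → (-3/2, 11/2)
  seg 4: down by d5 = -19/20 → (-3/2, 129/20)
  seg 5: left by d7 = -19/4 → (13/4, 129/20)
  seg 6: right by d4 = 9/2 → (31/4, 129/20)
  seg 7: left by d3 = 2 → (23/4, 129/20)
  seg 8: left by d4 = 9/2 → (5/4, 129/20)
  seg 9: down by d4 = 9/2 → (5/4, 39/20)
  seg 10: right by d6 = 45/2 → (95/4, 39/20)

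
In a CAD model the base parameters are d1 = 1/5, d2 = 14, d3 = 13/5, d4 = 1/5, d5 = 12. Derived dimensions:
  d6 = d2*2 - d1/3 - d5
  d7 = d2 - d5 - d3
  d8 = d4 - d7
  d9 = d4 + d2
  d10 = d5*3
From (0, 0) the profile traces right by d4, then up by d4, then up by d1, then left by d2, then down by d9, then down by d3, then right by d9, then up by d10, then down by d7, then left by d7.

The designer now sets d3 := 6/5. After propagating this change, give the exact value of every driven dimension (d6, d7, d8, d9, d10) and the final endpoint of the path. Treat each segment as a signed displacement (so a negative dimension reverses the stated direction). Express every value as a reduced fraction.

d6 = 239/15
d7 = 4/5
d8 = -3/5
d9 = 71/5
d10 = 36
endpoint = (-2/5, 101/5)

Apply edit: d3 := 6/5
  d6 = d2*2 - d1/3 - d5 = 239/15
  d7 = d2 - d5 - d3 = 4/5
  d8 = d4 - d7 = -3/5
  d9 = d4 + d2 = 71/5
  d10 = d5*3 = 36
Walk from origin (0, 0):
  seg 1: right by d4 = 1/5 → (1/5, 0)
  seg 2: up by d4 = 1/5 → (1/5, 1/5)
  seg 3: up by d1 = 1/5 → (1/5, 2/5)
  seg 4: left by d2 = 14 → (-69/5, 2/5)
  seg 5: down by d9 = 71/5 → (-69/5, -69/5)
  seg 6: down by d3 = 6/5 → (-69/5, -15)
  seg 7: right by d9 = 71/5 → (2/5, -15)
  seg 8: up by d10 = 36 → (2/5, 21)
  seg 9: down by d7 = 4/5 → (2/5, 101/5)
  seg 10: left by d7 = 4/5 → (-2/5, 101/5)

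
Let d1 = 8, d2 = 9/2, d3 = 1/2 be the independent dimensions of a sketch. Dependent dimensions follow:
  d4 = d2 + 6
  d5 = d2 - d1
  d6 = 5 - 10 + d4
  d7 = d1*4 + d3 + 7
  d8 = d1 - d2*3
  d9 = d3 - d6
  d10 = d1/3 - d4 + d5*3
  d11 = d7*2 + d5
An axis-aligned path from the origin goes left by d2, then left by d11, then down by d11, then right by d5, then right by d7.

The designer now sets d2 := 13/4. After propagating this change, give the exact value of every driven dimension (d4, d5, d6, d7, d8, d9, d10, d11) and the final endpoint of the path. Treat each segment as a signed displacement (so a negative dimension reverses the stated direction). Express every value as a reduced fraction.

Apply edit: d2 := 13/4
  d4 = d2 + 6 = 37/4
  d5 = d2 - d1 = -19/4
  d6 = 5 - 10 + d4 = 17/4
  d7 = d1*4 + d3 + 7 = 79/2
  d8 = d1 - d2*3 = -7/4
  d9 = d3 - d6 = -15/4
  d10 = d1/3 - d4 + d5*3 = -125/6
  d11 = d7*2 + d5 = 297/4
Walk from origin (0, 0):
  seg 1: left by d2 = 13/4 → (-13/4, 0)
  seg 2: left by d11 = 297/4 → (-155/2, 0)
  seg 3: down by d11 = 297/4 → (-155/2, -297/4)
  seg 4: right by d5 = -19/4 → (-329/4, -297/4)
  seg 5: right by d7 = 79/2 → (-171/4, -297/4)

d4 = 37/4
d5 = -19/4
d6 = 17/4
d7 = 79/2
d8 = -7/4
d9 = -15/4
d10 = -125/6
d11 = 297/4
endpoint = (-171/4, -297/4)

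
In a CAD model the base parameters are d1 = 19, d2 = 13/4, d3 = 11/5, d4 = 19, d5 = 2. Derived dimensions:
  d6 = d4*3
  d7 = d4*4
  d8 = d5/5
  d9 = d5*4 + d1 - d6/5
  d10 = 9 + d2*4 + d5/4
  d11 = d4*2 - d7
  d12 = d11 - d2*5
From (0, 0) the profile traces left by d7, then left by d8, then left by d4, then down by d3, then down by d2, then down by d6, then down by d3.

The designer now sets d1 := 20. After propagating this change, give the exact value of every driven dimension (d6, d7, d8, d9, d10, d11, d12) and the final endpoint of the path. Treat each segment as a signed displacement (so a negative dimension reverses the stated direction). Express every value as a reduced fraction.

d6 = 57
d7 = 76
d8 = 2/5
d9 = 83/5
d10 = 45/2
d11 = -38
d12 = -217/4
endpoint = (-477/5, -1293/20)

Apply edit: d1 := 20
  d6 = d4*3 = 57
  d7 = d4*4 = 76
  d8 = d5/5 = 2/5
  d9 = d5*4 + d1 - d6/5 = 83/5
  d10 = 9 + d2*4 + d5/4 = 45/2
  d11 = d4*2 - d7 = -38
  d12 = d11 - d2*5 = -217/4
Walk from origin (0, 0):
  seg 1: left by d7 = 76 → (-76, 0)
  seg 2: left by d8 = 2/5 → (-382/5, 0)
  seg 3: left by d4 = 19 → (-477/5, 0)
  seg 4: down by d3 = 11/5 → (-477/5, -11/5)
  seg 5: down by d2 = 13/4 → (-477/5, -109/20)
  seg 6: down by d6 = 57 → (-477/5, -1249/20)
  seg 7: down by d3 = 11/5 → (-477/5, -1293/20)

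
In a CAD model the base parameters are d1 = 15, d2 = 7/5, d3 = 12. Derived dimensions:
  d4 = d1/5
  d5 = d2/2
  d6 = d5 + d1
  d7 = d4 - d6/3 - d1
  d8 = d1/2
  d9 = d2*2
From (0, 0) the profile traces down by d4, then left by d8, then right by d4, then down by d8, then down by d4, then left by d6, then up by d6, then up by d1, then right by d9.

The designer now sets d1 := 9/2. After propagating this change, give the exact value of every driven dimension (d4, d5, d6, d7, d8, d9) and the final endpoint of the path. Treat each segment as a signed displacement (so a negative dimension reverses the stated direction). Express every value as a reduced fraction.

Apply edit: d1 := 9/2
  d4 = d1/5 = 9/10
  d5 = d2/2 = 7/10
  d6 = d5 + d1 = 26/5
  d7 = d4 - d6/3 - d1 = -16/3
  d8 = d1/2 = 9/4
  d9 = d2*2 = 14/5
Walk from origin (0, 0):
  seg 1: down by d4 = 9/10 → (0, -9/10)
  seg 2: left by d8 = 9/4 → (-9/4, -9/10)
  seg 3: right by d4 = 9/10 → (-27/20, -9/10)
  seg 4: down by d8 = 9/4 → (-27/20, -63/20)
  seg 5: down by d4 = 9/10 → (-27/20, -81/20)
  seg 6: left by d6 = 26/5 → (-131/20, -81/20)
  seg 7: up by d6 = 26/5 → (-131/20, 23/20)
  seg 8: up by d1 = 9/2 → (-131/20, 113/20)
  seg 9: right by d9 = 14/5 → (-15/4, 113/20)

d4 = 9/10
d5 = 7/10
d6 = 26/5
d7 = -16/3
d8 = 9/4
d9 = 14/5
endpoint = (-15/4, 113/20)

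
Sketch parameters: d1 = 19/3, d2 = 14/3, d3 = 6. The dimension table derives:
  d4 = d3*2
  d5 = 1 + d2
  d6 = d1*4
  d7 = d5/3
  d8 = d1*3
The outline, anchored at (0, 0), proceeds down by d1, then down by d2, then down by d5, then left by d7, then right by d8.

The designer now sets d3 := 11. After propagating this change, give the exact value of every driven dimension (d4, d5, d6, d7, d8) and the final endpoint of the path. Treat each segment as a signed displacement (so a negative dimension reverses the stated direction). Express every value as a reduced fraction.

Apply edit: d3 := 11
  d4 = d3*2 = 22
  d5 = 1 + d2 = 17/3
  d6 = d1*4 = 76/3
  d7 = d5/3 = 17/9
  d8 = d1*3 = 19
Walk from origin (0, 0):
  seg 1: down by d1 = 19/3 → (0, -19/3)
  seg 2: down by d2 = 14/3 → (0, -11)
  seg 3: down by d5 = 17/3 → (0, -50/3)
  seg 4: left by d7 = 17/9 → (-17/9, -50/3)
  seg 5: right by d8 = 19 → (154/9, -50/3)

d4 = 22
d5 = 17/3
d6 = 76/3
d7 = 17/9
d8 = 19
endpoint = (154/9, -50/3)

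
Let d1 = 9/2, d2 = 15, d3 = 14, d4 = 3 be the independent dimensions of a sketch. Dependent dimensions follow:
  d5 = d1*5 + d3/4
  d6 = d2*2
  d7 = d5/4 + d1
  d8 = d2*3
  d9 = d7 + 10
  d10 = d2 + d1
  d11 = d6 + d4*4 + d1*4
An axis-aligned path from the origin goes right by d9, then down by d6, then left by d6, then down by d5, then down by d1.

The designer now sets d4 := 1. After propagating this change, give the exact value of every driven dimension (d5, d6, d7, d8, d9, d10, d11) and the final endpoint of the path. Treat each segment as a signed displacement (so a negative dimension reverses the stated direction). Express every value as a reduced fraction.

Apply edit: d4 := 1
  d5 = d1*5 + d3/4 = 26
  d6 = d2*2 = 30
  d7 = d5/4 + d1 = 11
  d8 = d2*3 = 45
  d9 = d7 + 10 = 21
  d10 = d2 + d1 = 39/2
  d11 = d6 + d4*4 + d1*4 = 52
Walk from origin (0, 0):
  seg 1: right by d9 = 21 → (21, 0)
  seg 2: down by d6 = 30 → (21, -30)
  seg 3: left by d6 = 30 → (-9, -30)
  seg 4: down by d5 = 26 → (-9, -56)
  seg 5: down by d1 = 9/2 → (-9, -121/2)

d5 = 26
d6 = 30
d7 = 11
d8 = 45
d9 = 21
d10 = 39/2
d11 = 52
endpoint = (-9, -121/2)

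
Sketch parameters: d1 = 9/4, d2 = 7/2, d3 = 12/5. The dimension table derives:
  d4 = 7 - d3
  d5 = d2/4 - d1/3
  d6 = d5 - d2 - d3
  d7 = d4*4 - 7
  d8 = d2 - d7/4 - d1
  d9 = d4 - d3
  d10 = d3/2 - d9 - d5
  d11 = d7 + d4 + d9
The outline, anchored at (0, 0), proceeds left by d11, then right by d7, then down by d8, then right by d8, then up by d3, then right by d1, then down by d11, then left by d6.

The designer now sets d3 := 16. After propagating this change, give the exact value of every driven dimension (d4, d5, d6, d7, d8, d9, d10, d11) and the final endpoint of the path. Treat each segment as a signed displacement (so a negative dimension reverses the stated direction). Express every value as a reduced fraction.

Apply edit: d3 := 16
  d4 = 7 - d3 = -9
  d5 = d2/4 - d1/3 = 1/8
  d6 = d5 - d2 - d3 = -155/8
  d7 = d4*4 - 7 = -43
  d8 = d2 - d7/4 - d1 = 12
  d9 = d4 - d3 = -25
  d10 = d3/2 - d9 - d5 = 263/8
  d11 = d7 + d4 + d9 = -77
Walk from origin (0, 0):
  seg 1: left by d11 = -77 → (77, 0)
  seg 2: right by d7 = -43 → (34, 0)
  seg 3: down by d8 = 12 → (34, -12)
  seg 4: right by d8 = 12 → (46, -12)
  seg 5: up by d3 = 16 → (46, 4)
  seg 6: right by d1 = 9/4 → (193/4, 4)
  seg 7: down by d11 = -77 → (193/4, 81)
  seg 8: left by d6 = -155/8 → (541/8, 81)

d4 = -9
d5 = 1/8
d6 = -155/8
d7 = -43
d8 = 12
d9 = -25
d10 = 263/8
d11 = -77
endpoint = (541/8, 81)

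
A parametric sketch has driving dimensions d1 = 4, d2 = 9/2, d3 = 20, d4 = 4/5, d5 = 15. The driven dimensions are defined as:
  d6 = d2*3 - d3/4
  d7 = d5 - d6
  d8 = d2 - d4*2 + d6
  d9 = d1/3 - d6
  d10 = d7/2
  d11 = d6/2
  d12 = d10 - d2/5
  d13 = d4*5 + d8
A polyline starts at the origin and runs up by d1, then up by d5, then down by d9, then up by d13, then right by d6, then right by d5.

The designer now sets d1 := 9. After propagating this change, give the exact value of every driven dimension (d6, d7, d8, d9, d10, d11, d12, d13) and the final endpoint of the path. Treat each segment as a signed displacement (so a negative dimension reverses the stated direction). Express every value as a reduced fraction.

Apply edit: d1 := 9
  d6 = d2*3 - d3/4 = 17/2
  d7 = d5 - d6 = 13/2
  d8 = d2 - d4*2 + d6 = 57/5
  d9 = d1/3 - d6 = -11/2
  d10 = d7/2 = 13/4
  d11 = d6/2 = 17/4
  d12 = d10 - d2/5 = 47/20
  d13 = d4*5 + d8 = 77/5
Walk from origin (0, 0):
  seg 1: up by d1 = 9 → (0, 9)
  seg 2: up by d5 = 15 → (0, 24)
  seg 3: down by d9 = -11/2 → (0, 59/2)
  seg 4: up by d13 = 77/5 → (0, 449/10)
  seg 5: right by d6 = 17/2 → (17/2, 449/10)
  seg 6: right by d5 = 15 → (47/2, 449/10)

d6 = 17/2
d7 = 13/2
d8 = 57/5
d9 = -11/2
d10 = 13/4
d11 = 17/4
d12 = 47/20
d13 = 77/5
endpoint = (47/2, 449/10)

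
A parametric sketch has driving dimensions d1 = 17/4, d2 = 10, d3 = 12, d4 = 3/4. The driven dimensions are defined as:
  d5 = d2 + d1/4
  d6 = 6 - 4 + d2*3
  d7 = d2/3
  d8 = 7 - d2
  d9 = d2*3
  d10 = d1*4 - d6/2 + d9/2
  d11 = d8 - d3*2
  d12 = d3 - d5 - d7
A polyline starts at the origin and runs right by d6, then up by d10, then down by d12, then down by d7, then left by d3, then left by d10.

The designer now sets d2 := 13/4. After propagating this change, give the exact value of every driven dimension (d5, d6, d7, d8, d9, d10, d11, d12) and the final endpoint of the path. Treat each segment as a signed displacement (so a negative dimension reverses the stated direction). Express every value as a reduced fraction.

d5 = 69/16
d6 = 47/4
d7 = 13/12
d8 = 15/4
d9 = 39/4
d10 = 16
d11 = -81/4
d12 = 317/48
endpoint = (-65/4, 133/16)

Apply edit: d2 := 13/4
  d5 = d2 + d1/4 = 69/16
  d6 = 6 - 4 + d2*3 = 47/4
  d7 = d2/3 = 13/12
  d8 = 7 - d2 = 15/4
  d9 = d2*3 = 39/4
  d10 = d1*4 - d6/2 + d9/2 = 16
  d11 = d8 - d3*2 = -81/4
  d12 = d3 - d5 - d7 = 317/48
Walk from origin (0, 0):
  seg 1: right by d6 = 47/4 → (47/4, 0)
  seg 2: up by d10 = 16 → (47/4, 16)
  seg 3: down by d12 = 317/48 → (47/4, 451/48)
  seg 4: down by d7 = 13/12 → (47/4, 133/16)
  seg 5: left by d3 = 12 → (-1/4, 133/16)
  seg 6: left by d10 = 16 → (-65/4, 133/16)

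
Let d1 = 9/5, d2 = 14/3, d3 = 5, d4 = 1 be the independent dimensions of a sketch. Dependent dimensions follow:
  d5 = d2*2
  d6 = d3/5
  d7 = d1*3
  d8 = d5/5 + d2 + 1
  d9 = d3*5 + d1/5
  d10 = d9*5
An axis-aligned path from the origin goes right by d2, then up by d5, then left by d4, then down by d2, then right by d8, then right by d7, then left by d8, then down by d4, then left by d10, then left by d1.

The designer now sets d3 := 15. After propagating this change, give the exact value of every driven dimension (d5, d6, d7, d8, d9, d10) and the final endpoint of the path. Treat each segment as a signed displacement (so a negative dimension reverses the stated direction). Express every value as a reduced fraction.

Apply edit: d3 := 15
  d5 = d2*2 = 28/3
  d6 = d3/5 = 3
  d7 = d1*3 = 27/5
  d8 = d5/5 + d2 + 1 = 113/15
  d9 = d3*5 + d1/5 = 1884/25
  d10 = d9*5 = 1884/5
Walk from origin (0, 0):
  seg 1: right by d2 = 14/3 → (14/3, 0)
  seg 2: up by d5 = 28/3 → (14/3, 28/3)
  seg 3: left by d4 = 1 → (11/3, 28/3)
  seg 4: down by d2 = 14/3 → (11/3, 14/3)
  seg 5: right by d8 = 113/15 → (56/5, 14/3)
  seg 6: right by d7 = 27/5 → (83/5, 14/3)
  seg 7: left by d8 = 113/15 → (136/15, 14/3)
  seg 8: down by d4 = 1 → (136/15, 11/3)
  seg 9: left by d10 = 1884/5 → (-5516/15, 11/3)
  seg 10: left by d1 = 9/5 → (-5543/15, 11/3)

d5 = 28/3
d6 = 3
d7 = 27/5
d8 = 113/15
d9 = 1884/25
d10 = 1884/5
endpoint = (-5543/15, 11/3)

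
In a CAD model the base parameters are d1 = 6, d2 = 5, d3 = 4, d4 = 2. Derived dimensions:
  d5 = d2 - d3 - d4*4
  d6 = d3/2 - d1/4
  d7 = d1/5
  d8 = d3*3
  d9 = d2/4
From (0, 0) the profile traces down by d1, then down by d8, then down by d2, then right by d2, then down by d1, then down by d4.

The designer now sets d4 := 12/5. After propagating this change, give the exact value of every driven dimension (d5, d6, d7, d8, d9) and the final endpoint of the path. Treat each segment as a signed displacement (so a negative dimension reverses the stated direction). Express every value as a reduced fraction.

Apply edit: d4 := 12/5
  d5 = d2 - d3 - d4*4 = -43/5
  d6 = d3/2 - d1/4 = 1/2
  d7 = d1/5 = 6/5
  d8 = d3*3 = 12
  d9 = d2/4 = 5/4
Walk from origin (0, 0):
  seg 1: down by d1 = 6 → (0, -6)
  seg 2: down by d8 = 12 → (0, -18)
  seg 3: down by d2 = 5 → (0, -23)
  seg 4: right by d2 = 5 → (5, -23)
  seg 5: down by d1 = 6 → (5, -29)
  seg 6: down by d4 = 12/5 → (5, -157/5)

d5 = -43/5
d6 = 1/2
d7 = 6/5
d8 = 12
d9 = 5/4
endpoint = (5, -157/5)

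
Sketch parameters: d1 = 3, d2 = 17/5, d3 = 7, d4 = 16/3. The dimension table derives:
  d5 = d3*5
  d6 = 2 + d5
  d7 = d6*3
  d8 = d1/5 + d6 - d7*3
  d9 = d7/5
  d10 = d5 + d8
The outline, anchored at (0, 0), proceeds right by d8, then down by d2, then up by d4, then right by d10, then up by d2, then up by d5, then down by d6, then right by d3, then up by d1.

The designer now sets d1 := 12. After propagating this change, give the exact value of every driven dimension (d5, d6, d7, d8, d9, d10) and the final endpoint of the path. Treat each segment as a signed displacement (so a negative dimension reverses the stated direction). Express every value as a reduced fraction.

d5 = 35
d6 = 37
d7 = 111
d8 = -1468/5
d9 = 111/5
d10 = -1293/5
endpoint = (-2726/5, 46/3)

Apply edit: d1 := 12
  d5 = d3*5 = 35
  d6 = 2 + d5 = 37
  d7 = d6*3 = 111
  d8 = d1/5 + d6 - d7*3 = -1468/5
  d9 = d7/5 = 111/5
  d10 = d5 + d8 = -1293/5
Walk from origin (0, 0):
  seg 1: right by d8 = -1468/5 → (-1468/5, 0)
  seg 2: down by d2 = 17/5 → (-1468/5, -17/5)
  seg 3: up by d4 = 16/3 → (-1468/5, 29/15)
  seg 4: right by d10 = -1293/5 → (-2761/5, 29/15)
  seg 5: up by d2 = 17/5 → (-2761/5, 16/3)
  seg 6: up by d5 = 35 → (-2761/5, 121/3)
  seg 7: down by d6 = 37 → (-2761/5, 10/3)
  seg 8: right by d3 = 7 → (-2726/5, 10/3)
  seg 9: up by d1 = 12 → (-2726/5, 46/3)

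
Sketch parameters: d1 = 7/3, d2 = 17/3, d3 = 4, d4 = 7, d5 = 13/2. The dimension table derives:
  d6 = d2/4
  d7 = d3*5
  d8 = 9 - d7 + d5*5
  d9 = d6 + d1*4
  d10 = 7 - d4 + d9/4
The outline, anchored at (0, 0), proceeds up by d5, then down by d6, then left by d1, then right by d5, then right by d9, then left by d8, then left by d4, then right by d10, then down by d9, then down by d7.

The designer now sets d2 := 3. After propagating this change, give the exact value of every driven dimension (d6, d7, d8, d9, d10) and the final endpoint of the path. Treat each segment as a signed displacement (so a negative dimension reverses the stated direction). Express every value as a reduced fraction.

Apply edit: d2 := 3
  d6 = d2/4 = 3/4
  d7 = d3*5 = 20
  d8 = 9 - d7 + d5*5 = 43/2
  d9 = d6 + d1*4 = 121/12
  d10 = 7 - d4 + d9/4 = 121/48
Walk from origin (0, 0):
  seg 1: up by d5 = 13/2 → (0, 13/2)
  seg 2: down by d6 = 3/4 → (0, 23/4)
  seg 3: left by d1 = 7/3 → (-7/3, 23/4)
  seg 4: right by d5 = 13/2 → (25/6, 23/4)
  seg 5: right by d9 = 121/12 → (57/4, 23/4)
  seg 6: left by d8 = 43/2 → (-29/4, 23/4)
  seg 7: left by d4 = 7 → (-57/4, 23/4)
  seg 8: right by d10 = 121/48 → (-563/48, 23/4)
  seg 9: down by d9 = 121/12 → (-563/48, -13/3)
  seg 10: down by d7 = 20 → (-563/48, -73/3)

d6 = 3/4
d7 = 20
d8 = 43/2
d9 = 121/12
d10 = 121/48
endpoint = (-563/48, -73/3)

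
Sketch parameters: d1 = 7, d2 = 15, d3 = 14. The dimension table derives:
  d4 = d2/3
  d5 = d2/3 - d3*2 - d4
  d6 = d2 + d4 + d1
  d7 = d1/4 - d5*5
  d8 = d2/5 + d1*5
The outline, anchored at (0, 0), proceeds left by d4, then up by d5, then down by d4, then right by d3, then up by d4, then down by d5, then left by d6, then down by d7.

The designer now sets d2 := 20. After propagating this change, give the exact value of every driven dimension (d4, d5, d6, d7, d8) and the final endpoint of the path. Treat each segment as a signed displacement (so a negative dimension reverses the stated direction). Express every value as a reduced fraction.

d4 = 20/3
d5 = -28
d6 = 101/3
d7 = 567/4
d8 = 39
endpoint = (-79/3, -567/4)

Apply edit: d2 := 20
  d4 = d2/3 = 20/3
  d5 = d2/3 - d3*2 - d4 = -28
  d6 = d2 + d4 + d1 = 101/3
  d7 = d1/4 - d5*5 = 567/4
  d8 = d2/5 + d1*5 = 39
Walk from origin (0, 0):
  seg 1: left by d4 = 20/3 → (-20/3, 0)
  seg 2: up by d5 = -28 → (-20/3, -28)
  seg 3: down by d4 = 20/3 → (-20/3, -104/3)
  seg 4: right by d3 = 14 → (22/3, -104/3)
  seg 5: up by d4 = 20/3 → (22/3, -28)
  seg 6: down by d5 = -28 → (22/3, 0)
  seg 7: left by d6 = 101/3 → (-79/3, 0)
  seg 8: down by d7 = 567/4 → (-79/3, -567/4)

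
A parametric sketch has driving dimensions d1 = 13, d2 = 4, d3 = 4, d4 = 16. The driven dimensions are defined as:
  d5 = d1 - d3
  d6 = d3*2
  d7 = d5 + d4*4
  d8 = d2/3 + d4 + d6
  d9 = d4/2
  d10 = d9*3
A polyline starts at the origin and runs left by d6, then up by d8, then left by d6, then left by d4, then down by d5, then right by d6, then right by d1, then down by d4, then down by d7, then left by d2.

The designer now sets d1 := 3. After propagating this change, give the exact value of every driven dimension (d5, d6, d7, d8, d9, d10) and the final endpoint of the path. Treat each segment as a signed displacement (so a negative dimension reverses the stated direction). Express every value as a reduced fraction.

Apply edit: d1 := 3
  d5 = d1 - d3 = -1
  d6 = d3*2 = 8
  d7 = d5 + d4*4 = 63
  d8 = d2/3 + d4 + d6 = 76/3
  d9 = d4/2 = 8
  d10 = d9*3 = 24
Walk from origin (0, 0):
  seg 1: left by d6 = 8 → (-8, 0)
  seg 2: up by d8 = 76/3 → (-8, 76/3)
  seg 3: left by d6 = 8 → (-16, 76/3)
  seg 4: left by d4 = 16 → (-32, 76/3)
  seg 5: down by d5 = -1 → (-32, 79/3)
  seg 6: right by d6 = 8 → (-24, 79/3)
  seg 7: right by d1 = 3 → (-21, 79/3)
  seg 8: down by d4 = 16 → (-21, 31/3)
  seg 9: down by d7 = 63 → (-21, -158/3)
  seg 10: left by d2 = 4 → (-25, -158/3)

d5 = -1
d6 = 8
d7 = 63
d8 = 76/3
d9 = 8
d10 = 24
endpoint = (-25, -158/3)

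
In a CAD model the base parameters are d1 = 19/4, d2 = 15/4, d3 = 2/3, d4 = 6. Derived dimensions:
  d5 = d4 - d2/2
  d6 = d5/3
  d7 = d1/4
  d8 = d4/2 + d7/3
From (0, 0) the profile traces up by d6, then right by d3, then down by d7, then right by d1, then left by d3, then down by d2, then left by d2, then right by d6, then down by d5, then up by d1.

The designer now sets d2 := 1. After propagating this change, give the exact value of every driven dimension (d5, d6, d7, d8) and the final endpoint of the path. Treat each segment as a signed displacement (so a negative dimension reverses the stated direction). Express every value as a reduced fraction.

d5 = 11/2
d6 = 11/6
d7 = 19/16
d8 = 163/48
endpoint = (67/12, -53/48)

Apply edit: d2 := 1
  d5 = d4 - d2/2 = 11/2
  d6 = d5/3 = 11/6
  d7 = d1/4 = 19/16
  d8 = d4/2 + d7/3 = 163/48
Walk from origin (0, 0):
  seg 1: up by d6 = 11/6 → (0, 11/6)
  seg 2: right by d3 = 2/3 → (2/3, 11/6)
  seg 3: down by d7 = 19/16 → (2/3, 31/48)
  seg 4: right by d1 = 19/4 → (65/12, 31/48)
  seg 5: left by d3 = 2/3 → (19/4, 31/48)
  seg 6: down by d2 = 1 → (19/4, -17/48)
  seg 7: left by d2 = 1 → (15/4, -17/48)
  seg 8: right by d6 = 11/6 → (67/12, -17/48)
  seg 9: down by d5 = 11/2 → (67/12, -281/48)
  seg 10: up by d1 = 19/4 → (67/12, -53/48)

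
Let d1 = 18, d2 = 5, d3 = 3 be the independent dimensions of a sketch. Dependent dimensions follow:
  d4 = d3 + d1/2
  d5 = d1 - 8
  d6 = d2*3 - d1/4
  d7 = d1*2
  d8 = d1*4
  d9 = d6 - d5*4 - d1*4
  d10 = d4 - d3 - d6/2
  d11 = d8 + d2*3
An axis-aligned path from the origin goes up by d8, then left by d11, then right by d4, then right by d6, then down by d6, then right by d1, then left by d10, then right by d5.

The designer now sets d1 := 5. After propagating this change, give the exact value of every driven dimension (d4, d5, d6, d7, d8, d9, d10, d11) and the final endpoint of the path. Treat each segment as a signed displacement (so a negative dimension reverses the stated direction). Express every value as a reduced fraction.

Apply edit: d1 := 5
  d4 = d3 + d1/2 = 11/2
  d5 = d1 - 8 = -3
  d6 = d2*3 - d1/4 = 55/4
  d7 = d1*2 = 10
  d8 = d1*4 = 20
  d9 = d6 - d5*4 - d1*4 = 23/4
  d10 = d4 - d3 - d6/2 = -35/8
  d11 = d8 + d2*3 = 35
Walk from origin (0, 0):
  seg 1: up by d8 = 20 → (0, 20)
  seg 2: left by d11 = 35 → (-35, 20)
  seg 3: right by d4 = 11/2 → (-59/2, 20)
  seg 4: right by d6 = 55/4 → (-63/4, 20)
  seg 5: down by d6 = 55/4 → (-63/4, 25/4)
  seg 6: right by d1 = 5 → (-43/4, 25/4)
  seg 7: left by d10 = -35/8 → (-51/8, 25/4)
  seg 8: right by d5 = -3 → (-75/8, 25/4)

d4 = 11/2
d5 = -3
d6 = 55/4
d7 = 10
d8 = 20
d9 = 23/4
d10 = -35/8
d11 = 35
endpoint = (-75/8, 25/4)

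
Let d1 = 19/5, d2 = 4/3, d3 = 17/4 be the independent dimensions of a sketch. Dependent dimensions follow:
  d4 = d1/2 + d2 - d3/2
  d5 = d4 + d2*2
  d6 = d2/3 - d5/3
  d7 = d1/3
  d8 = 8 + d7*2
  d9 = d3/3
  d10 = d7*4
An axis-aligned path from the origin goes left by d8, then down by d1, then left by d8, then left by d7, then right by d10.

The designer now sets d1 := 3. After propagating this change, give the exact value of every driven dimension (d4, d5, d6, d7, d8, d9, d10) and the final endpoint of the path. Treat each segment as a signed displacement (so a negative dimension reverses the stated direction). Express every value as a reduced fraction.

d4 = 17/24
d5 = 27/8
d6 = -49/72
d7 = 1
d8 = 10
d9 = 17/12
d10 = 4
endpoint = (-17, -3)

Apply edit: d1 := 3
  d4 = d1/2 + d2 - d3/2 = 17/24
  d5 = d4 + d2*2 = 27/8
  d6 = d2/3 - d5/3 = -49/72
  d7 = d1/3 = 1
  d8 = 8 + d7*2 = 10
  d9 = d3/3 = 17/12
  d10 = d7*4 = 4
Walk from origin (0, 0):
  seg 1: left by d8 = 10 → (-10, 0)
  seg 2: down by d1 = 3 → (-10, -3)
  seg 3: left by d8 = 10 → (-20, -3)
  seg 4: left by d7 = 1 → (-21, -3)
  seg 5: right by d10 = 4 → (-17, -3)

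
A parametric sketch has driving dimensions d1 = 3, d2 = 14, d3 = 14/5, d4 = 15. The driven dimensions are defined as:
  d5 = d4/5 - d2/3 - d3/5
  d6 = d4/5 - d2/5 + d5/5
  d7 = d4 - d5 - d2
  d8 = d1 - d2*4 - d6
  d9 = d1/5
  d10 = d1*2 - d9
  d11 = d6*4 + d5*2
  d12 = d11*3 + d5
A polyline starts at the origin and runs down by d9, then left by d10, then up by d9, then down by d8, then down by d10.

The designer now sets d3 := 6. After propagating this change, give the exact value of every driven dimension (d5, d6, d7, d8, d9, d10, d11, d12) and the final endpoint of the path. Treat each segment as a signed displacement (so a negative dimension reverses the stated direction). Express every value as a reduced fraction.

d5 = -43/15
d6 = -28/75
d7 = 58/15
d8 = -3947/75
d9 = 3/5
d10 = 27/5
d11 = -542/75
d12 = -1841/75
endpoint = (-27/5, 3542/75)

Apply edit: d3 := 6
  d5 = d4/5 - d2/3 - d3/5 = -43/15
  d6 = d4/5 - d2/5 + d5/5 = -28/75
  d7 = d4 - d5 - d2 = 58/15
  d8 = d1 - d2*4 - d6 = -3947/75
  d9 = d1/5 = 3/5
  d10 = d1*2 - d9 = 27/5
  d11 = d6*4 + d5*2 = -542/75
  d12 = d11*3 + d5 = -1841/75
Walk from origin (0, 0):
  seg 1: down by d9 = 3/5 → (0, -3/5)
  seg 2: left by d10 = 27/5 → (-27/5, -3/5)
  seg 3: up by d9 = 3/5 → (-27/5, 0)
  seg 4: down by d8 = -3947/75 → (-27/5, 3947/75)
  seg 5: down by d10 = 27/5 → (-27/5, 3542/75)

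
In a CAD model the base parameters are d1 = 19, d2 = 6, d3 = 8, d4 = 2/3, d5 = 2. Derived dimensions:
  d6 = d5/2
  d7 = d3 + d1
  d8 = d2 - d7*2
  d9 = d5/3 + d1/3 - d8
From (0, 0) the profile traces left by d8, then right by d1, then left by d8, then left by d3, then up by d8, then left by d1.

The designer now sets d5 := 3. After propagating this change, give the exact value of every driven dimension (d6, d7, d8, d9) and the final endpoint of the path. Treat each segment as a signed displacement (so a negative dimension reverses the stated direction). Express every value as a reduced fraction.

Apply edit: d5 := 3
  d6 = d5/2 = 3/2
  d7 = d3 + d1 = 27
  d8 = d2 - d7*2 = -48
  d9 = d5/3 + d1/3 - d8 = 166/3
Walk from origin (0, 0):
  seg 1: left by d8 = -48 → (48, 0)
  seg 2: right by d1 = 19 → (67, 0)
  seg 3: left by d8 = -48 → (115, 0)
  seg 4: left by d3 = 8 → (107, 0)
  seg 5: up by d8 = -48 → (107, -48)
  seg 6: left by d1 = 19 → (88, -48)

d6 = 3/2
d7 = 27
d8 = -48
d9 = 166/3
endpoint = (88, -48)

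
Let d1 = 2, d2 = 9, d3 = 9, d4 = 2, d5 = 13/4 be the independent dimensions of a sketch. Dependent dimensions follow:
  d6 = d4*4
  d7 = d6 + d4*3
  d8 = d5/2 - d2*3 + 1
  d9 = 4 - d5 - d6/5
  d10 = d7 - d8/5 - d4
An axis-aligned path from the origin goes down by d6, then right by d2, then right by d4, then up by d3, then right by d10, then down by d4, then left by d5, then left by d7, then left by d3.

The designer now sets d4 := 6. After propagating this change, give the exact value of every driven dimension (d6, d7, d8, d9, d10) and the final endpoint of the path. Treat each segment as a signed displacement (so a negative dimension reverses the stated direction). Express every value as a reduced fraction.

Apply edit: d4 := 6
  d6 = d4*4 = 24
  d7 = d6 + d4*3 = 42
  d8 = d5/2 - d2*3 + 1 = -195/8
  d9 = 4 - d5 - d6/5 = -81/20
  d10 = d7 - d8/5 - d4 = 327/8
Walk from origin (0, 0):
  seg 1: down by d6 = 24 → (0, -24)
  seg 2: right by d2 = 9 → (9, -24)
  seg 3: right by d4 = 6 → (15, -24)
  seg 4: up by d3 = 9 → (15, -15)
  seg 5: right by d10 = 327/8 → (447/8, -15)
  seg 6: down by d4 = 6 → (447/8, -21)
  seg 7: left by d5 = 13/4 → (421/8, -21)
  seg 8: left by d7 = 42 → (85/8, -21)
  seg 9: left by d3 = 9 → (13/8, -21)

d6 = 24
d7 = 42
d8 = -195/8
d9 = -81/20
d10 = 327/8
endpoint = (13/8, -21)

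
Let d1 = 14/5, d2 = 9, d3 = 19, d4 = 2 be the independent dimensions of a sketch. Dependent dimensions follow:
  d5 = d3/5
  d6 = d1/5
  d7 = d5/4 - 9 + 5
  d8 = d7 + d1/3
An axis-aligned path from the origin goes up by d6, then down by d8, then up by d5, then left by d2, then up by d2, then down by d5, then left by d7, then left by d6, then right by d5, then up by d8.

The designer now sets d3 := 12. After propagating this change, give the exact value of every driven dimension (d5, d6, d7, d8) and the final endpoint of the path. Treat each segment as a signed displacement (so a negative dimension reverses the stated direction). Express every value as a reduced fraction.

Apply edit: d3 := 12
  d5 = d3/5 = 12/5
  d6 = d1/5 = 14/25
  d7 = d5/4 - 9 + 5 = -17/5
  d8 = d7 + d1/3 = -37/15
Walk from origin (0, 0):
  seg 1: up by d6 = 14/25 → (0, 14/25)
  seg 2: down by d8 = -37/15 → (0, 227/75)
  seg 3: up by d5 = 12/5 → (0, 407/75)
  seg 4: left by d2 = 9 → (-9, 407/75)
  seg 5: up by d2 = 9 → (-9, 1082/75)
  seg 6: down by d5 = 12/5 → (-9, 902/75)
  seg 7: left by d7 = -17/5 → (-28/5, 902/75)
  seg 8: left by d6 = 14/25 → (-154/25, 902/75)
  seg 9: right by d5 = 12/5 → (-94/25, 902/75)
  seg 10: up by d8 = -37/15 → (-94/25, 239/25)

d5 = 12/5
d6 = 14/25
d7 = -17/5
d8 = -37/15
endpoint = (-94/25, 239/25)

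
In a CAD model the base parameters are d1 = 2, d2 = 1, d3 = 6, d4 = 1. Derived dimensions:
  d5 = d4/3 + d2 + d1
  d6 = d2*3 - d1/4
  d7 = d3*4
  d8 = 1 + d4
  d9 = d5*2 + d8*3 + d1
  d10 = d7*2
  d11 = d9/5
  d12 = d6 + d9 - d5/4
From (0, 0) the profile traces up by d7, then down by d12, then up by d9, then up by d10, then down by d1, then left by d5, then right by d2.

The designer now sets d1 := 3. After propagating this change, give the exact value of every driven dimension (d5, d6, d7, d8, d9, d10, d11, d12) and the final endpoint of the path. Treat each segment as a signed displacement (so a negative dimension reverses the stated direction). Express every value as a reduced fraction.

d5 = 13/3
d6 = 9/4
d7 = 24
d8 = 2
d9 = 53/3
d10 = 48
d11 = 53/15
d12 = 113/6
endpoint = (-10/3, 407/6)

Apply edit: d1 := 3
  d5 = d4/3 + d2 + d1 = 13/3
  d6 = d2*3 - d1/4 = 9/4
  d7 = d3*4 = 24
  d8 = 1 + d4 = 2
  d9 = d5*2 + d8*3 + d1 = 53/3
  d10 = d7*2 = 48
  d11 = d9/5 = 53/15
  d12 = d6 + d9 - d5/4 = 113/6
Walk from origin (0, 0):
  seg 1: up by d7 = 24 → (0, 24)
  seg 2: down by d12 = 113/6 → (0, 31/6)
  seg 3: up by d9 = 53/3 → (0, 137/6)
  seg 4: up by d10 = 48 → (0, 425/6)
  seg 5: down by d1 = 3 → (0, 407/6)
  seg 6: left by d5 = 13/3 → (-13/3, 407/6)
  seg 7: right by d2 = 1 → (-10/3, 407/6)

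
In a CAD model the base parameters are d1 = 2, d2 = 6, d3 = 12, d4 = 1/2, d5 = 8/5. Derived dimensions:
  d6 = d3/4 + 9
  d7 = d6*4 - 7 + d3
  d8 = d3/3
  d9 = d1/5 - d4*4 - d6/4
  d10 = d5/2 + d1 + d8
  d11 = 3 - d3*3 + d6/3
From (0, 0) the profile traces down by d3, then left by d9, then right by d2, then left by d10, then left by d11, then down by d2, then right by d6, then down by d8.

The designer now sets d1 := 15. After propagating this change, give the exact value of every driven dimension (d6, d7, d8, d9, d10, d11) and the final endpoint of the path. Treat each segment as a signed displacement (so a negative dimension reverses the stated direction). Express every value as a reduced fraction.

d6 = 12
d7 = 53
d8 = 4
d9 = -2
d10 = 99/5
d11 = -29
endpoint = (146/5, -22)

Apply edit: d1 := 15
  d6 = d3/4 + 9 = 12
  d7 = d6*4 - 7 + d3 = 53
  d8 = d3/3 = 4
  d9 = d1/5 - d4*4 - d6/4 = -2
  d10 = d5/2 + d1 + d8 = 99/5
  d11 = 3 - d3*3 + d6/3 = -29
Walk from origin (0, 0):
  seg 1: down by d3 = 12 → (0, -12)
  seg 2: left by d9 = -2 → (2, -12)
  seg 3: right by d2 = 6 → (8, -12)
  seg 4: left by d10 = 99/5 → (-59/5, -12)
  seg 5: left by d11 = -29 → (86/5, -12)
  seg 6: down by d2 = 6 → (86/5, -18)
  seg 7: right by d6 = 12 → (146/5, -18)
  seg 8: down by d8 = 4 → (146/5, -22)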